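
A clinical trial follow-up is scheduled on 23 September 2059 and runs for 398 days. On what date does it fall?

Adding 398 days from September 23, 2059.
September has 30 days, so 30 − 23 = 7 days remain after September 23, 2059; 398 − 7 = 391 left.
October 2059 has 31 days: 391 − 31 = 360 left.
November 2059 has 30 days: 360 − 30 = 330 left.
December 2059 has 31 days: 330 − 31 = 299 left.
January 2060 has 31 days: 299 − 31 = 268 left.
February 2060 has 29 days (2060 is a leap year): 268 − 29 = 239 left.
March 2060 has 31 days: 239 − 31 = 208 left.
April 2060 has 30 days: 208 − 30 = 178 left.
May 2060 has 31 days: 178 − 31 = 147 left.
June 2060 has 30 days: 147 − 30 = 117 left.
July 2060 has 31 days: 117 − 31 = 86 left.
August 2060 has 31 days: 86 − 31 = 55 left.
September 2060 has 30 days: 55 − 30 = 25 left.
25 days into October 2060 → October 25, 2060.

October 25, 2060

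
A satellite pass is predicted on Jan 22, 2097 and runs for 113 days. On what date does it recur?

May 15, 2097

Advancing 113 days from January 22, 2097.
January has 31 days, so 31 − 22 = 9 days remain after January 22, 2097; 113 − 9 = 104 left.
February 2097 has 28 days (2097 is not a leap year): 104 − 28 = 76 left.
March 2097 has 31 days: 76 − 31 = 45 left.
April 2097 has 30 days: 45 − 30 = 15 left.
15 days into May 2097 → May 15, 2097.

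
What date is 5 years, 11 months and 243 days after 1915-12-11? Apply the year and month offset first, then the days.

July 12, 1922

Advancing 5 years, 11 months and 243 days from December 11, 1915: first the month/year part, then the days.
+5 years → 1920; month 12 + 11 = 23, which is month 11 of year 1921 → November 1921.
Day 11 is valid in November, giving November 11, 1921.
Now add 243 days from November 11, 1921.
November has 30 days, so 30 − 11 = 19 days remain after November 11, 1921; 243 − 19 = 224 left.
December 1921 has 31 days: 224 − 31 = 193 left.
January 1922 has 31 days: 193 − 31 = 162 left.
February 1922 has 28 days (1922 is not a leap year): 162 − 28 = 134 left.
March 1922 has 31 days: 134 − 31 = 103 left.
April 1922 has 30 days: 103 − 30 = 73 left.
May 1922 has 31 days: 73 − 31 = 42 left.
June 1922 has 30 days: 42 − 30 = 12 left.
12 days into July 1922 → July 12, 1922.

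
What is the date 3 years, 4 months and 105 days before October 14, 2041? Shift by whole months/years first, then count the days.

Counting back 3 years, 4 months and 105 days from October 14, 2041: first the month/year part, then the days.
-3 years → 2038; month 10 − 4 = 6 → June 2038.
Day 14 is valid in June, giving June 14, 2038.
Now subtract 105 days from June 14, 2038.
Going back 14 days from June 14, 2038 reaches the end of the previous month; 105 − 14 = 91 left.
May 2038 has 31 days: 91 − 31 = 60 left.
April 2038 has 30 days: 60 − 30 = 30 left.
March 2038 has 31 days; 31 − 30 = 1 → March 1, 2038.

March 1, 2038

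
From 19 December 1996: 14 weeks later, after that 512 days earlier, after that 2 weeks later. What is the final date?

Adding 14 weeks (= 98 days) from December 19, 1996:
December has 31 days, so 31 − 19 = 12 days remain after December 19, 1996; 98 − 12 = 86 left.
January 1997 has 31 days: 86 − 31 = 55 left.
February 1997 has 28 days (1997 is not a leap year): 55 − 28 = 27 left.
27 days into March 1997 → March 27, 1997.
Going back 512 days from March 27, 1997:
Going back 27 days from March 27, 1997 reaches the end of the previous month; 512 − 27 = 485 left.
February 1997 has 28 days (1997 is not a leap year): 485 − 28 = 457 left.
January 1997 has 31 days: 457 − 31 = 426 left.
December 1996 has 31 days: 426 − 31 = 395 left.
November 1996 has 30 days: 395 − 30 = 365 left.
October 1996 has 31 days: 365 − 31 = 334 left.
September 1996 has 30 days: 334 − 30 = 304 left.
August 1996 has 31 days: 304 − 31 = 273 left.
July 1996 has 31 days: 273 − 31 = 242 left.
June 1996 has 30 days: 242 − 30 = 212 left.
May 1996 has 31 days: 212 − 31 = 181 left.
April 1996 has 30 days: 181 − 30 = 151 left.
March 1996 has 31 days: 151 − 31 = 120 left.
February 1996 has 29 days (1996 is a leap year): 120 − 29 = 91 left.
January 1996 has 31 days: 91 − 31 = 60 left.
December 1995 has 31 days: 60 − 31 = 29 left.
November 1995 has 30 days; 30 − 29 = 1 → November 1, 1995.
Counting forward 2 weeks (= 14 days) from November 1, 1995:
November has 30 days; 1 + 14 = 15, still in November.

November 15, 1995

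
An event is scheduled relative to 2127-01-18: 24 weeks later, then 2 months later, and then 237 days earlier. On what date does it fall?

Counting forward 24 weeks (= 168 days) from January 18, 2127:
January has 31 days, so 31 − 18 = 13 days remain after January 18, 2127; 168 − 13 = 155 left.
February 2127 has 28 days (2127 is not a leap year): 155 − 28 = 127 left.
March 2127 has 31 days: 127 − 31 = 96 left.
April 2127 has 30 days: 96 − 30 = 66 left.
May 2127 has 31 days: 66 − 31 = 35 left.
June 2127 has 30 days: 35 − 30 = 5 left.
5 days into July 2127 → July 5, 2127.
Counting forward 2 months from July 5, 2127:
month 7 + 2 = 9 → September 2127.
Day 5 is valid in September, giving September 5, 2127.
Counting back 237 days from September 5, 2127:
Going back 5 days from September 5, 2127 reaches the end of the previous month; 237 − 5 = 232 left.
August 2127 has 31 days: 232 − 31 = 201 left.
July 2127 has 31 days: 201 − 31 = 170 left.
June 2127 has 30 days: 170 − 30 = 140 left.
May 2127 has 31 days: 140 − 31 = 109 left.
April 2127 has 30 days: 109 − 30 = 79 left.
March 2127 has 31 days: 79 − 31 = 48 left.
February 2127 has 28 days (2127 is not a leap year): 48 − 28 = 20 left.
January 2127 has 31 days; 31 − 20 = 11 → January 11, 2127.

January 11, 2127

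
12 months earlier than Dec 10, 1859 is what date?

December 10, 1858

Going back 12 months from December 10, 1859.
month 12 − 12 = 0, which is month 12 of year 1858 → December 1858.
Day 10 is valid in December, giving December 10, 1858.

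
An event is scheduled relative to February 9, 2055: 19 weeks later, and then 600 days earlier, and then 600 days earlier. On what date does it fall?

March 9, 2052

Adding 19 weeks (= 133 days) from February 9, 2055:
February has 28 days, so 28 − 9 = 19 days remain after February 9, 2055; 133 − 19 = 114 left.
March 2055 has 31 days: 114 − 31 = 83 left.
April 2055 has 30 days: 83 − 30 = 53 left.
May 2055 has 31 days: 53 − 31 = 22 left.
22 days into June 2055 → June 22, 2055.
Counting back 600 days from June 22, 2055:
Going back 22 days from June 22, 2055 reaches the end of the previous month; 600 − 22 = 578 left.
May 2055 has 31 days: 578 − 31 = 547 left.
April 2055 has 30 days: 547 − 30 = 517 left.
March 2055 has 31 days: 517 − 31 = 486 left.
February 2055 has 28 days (2055 is not a leap year): 486 − 28 = 458 left.
January 2055 has 31 days: 458 − 31 = 427 left.
December 2054 has 31 days: 427 − 31 = 396 left.
November 2054 has 30 days: 396 − 30 = 366 left.
October 2054 has 31 days: 366 − 31 = 335 left.
September 2054 has 30 days: 335 − 30 = 305 left.
August 2054 has 31 days: 305 − 31 = 274 left.
July 2054 has 31 days: 274 − 31 = 243 left.
June 2054 has 30 days: 243 − 30 = 213 left.
May 2054 has 31 days: 213 − 31 = 182 left.
April 2054 has 30 days: 182 − 30 = 152 left.
March 2054 has 31 days: 152 − 31 = 121 left.
February 2054 has 28 days (2054 is not a leap year): 121 − 28 = 93 left.
January 2054 has 31 days: 93 − 31 = 62 left.
December 2053 has 31 days: 62 − 31 = 31 left.
November 2053 has 30 days: 31 − 30 = 1 left.
October 2053 has 31 days; 31 − 1 = 30 → October 30, 2053.
Subtracting 600 days from October 30, 2053:
Going back 30 days from October 30, 2053 reaches the end of the previous month; 600 − 30 = 570 left.
September 2053 has 30 days: 570 − 30 = 540 left.
August 2053 has 31 days: 540 − 31 = 509 left.
July 2053 has 31 days: 509 − 31 = 478 left.
June 2053 has 30 days: 478 − 30 = 448 left.
May 2053 has 31 days: 448 − 31 = 417 left.
April 2053 has 30 days: 417 − 30 = 387 left.
March 2053 has 31 days: 387 − 31 = 356 left.
February 2053 has 28 days (2053 is not a leap year): 356 − 28 = 328 left.
January 2053 has 31 days: 328 − 31 = 297 left.
December 2052 has 31 days: 297 − 31 = 266 left.
November 2052 has 30 days: 266 − 30 = 236 left.
October 2052 has 31 days: 236 − 31 = 205 left.
September 2052 has 30 days: 205 − 30 = 175 left.
August 2052 has 31 days: 175 − 31 = 144 left.
July 2052 has 31 days: 144 − 31 = 113 left.
June 2052 has 30 days: 113 − 30 = 83 left.
May 2052 has 31 days: 83 − 31 = 52 left.
April 2052 has 30 days: 52 − 30 = 22 left.
March 2052 has 31 days; 31 − 22 = 9 → March 9, 2052.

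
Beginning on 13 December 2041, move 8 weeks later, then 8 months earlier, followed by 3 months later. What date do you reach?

Counting forward 8 weeks (= 56 days) from December 13, 2041:
December has 31 days, so 31 − 13 = 18 days remain after December 13, 2041; 56 − 18 = 38 left.
January 2042 has 31 days: 38 − 31 = 7 left.
7 days into February 2042 → February 7, 2042.
Going back 8 months from February 7, 2042:
month 2 − 8 = -6, which is month 6 of year 2041 → June 2041.
Day 7 is valid in June, giving June 7, 2041.
Advancing 3 months from June 7, 2041:
month 6 + 3 = 9 → September 2041.
Day 7 is valid in September, giving September 7, 2041.

September 7, 2041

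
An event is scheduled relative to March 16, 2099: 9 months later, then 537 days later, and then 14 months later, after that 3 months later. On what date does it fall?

November 6, 2102

Adding 9 months from March 16, 2099:
month 3 + 9 = 12 → December 2099.
Day 16 is valid in December, giving December 16, 2099.
Advancing 537 days from December 16, 2099:
December has 31 days, so 31 − 16 = 15 days remain after December 16, 2099; 537 − 15 = 522 left.
January 2100 has 31 days: 522 − 31 = 491 left.
February 2100 has 28 days (2100 is not a leap year (divisible by 100 but not 400)): 491 − 28 = 463 left.
March 2100 has 31 days: 463 − 31 = 432 left.
April 2100 has 30 days: 432 − 30 = 402 left.
May 2100 has 31 days: 402 − 31 = 371 left.
June 2100 has 30 days: 371 − 30 = 341 left.
July 2100 has 31 days: 341 − 31 = 310 left.
August 2100 has 31 days: 310 − 31 = 279 left.
September 2100 has 30 days: 279 − 30 = 249 left.
October 2100 has 31 days: 249 − 31 = 218 left.
November 2100 has 30 days: 218 − 30 = 188 left.
December 2100 has 31 days: 188 − 31 = 157 left.
January 2101 has 31 days: 157 − 31 = 126 left.
February 2101 has 28 days (2101 is not a leap year): 126 − 28 = 98 left.
March 2101 has 31 days: 98 − 31 = 67 left.
April 2101 has 30 days: 67 − 30 = 37 left.
May 2101 has 31 days: 37 − 31 = 6 left.
6 days into June 2101 → June 6, 2101.
Advancing 14 months from June 6, 2101:
month 6 + 14 = 20, which is month 8 of year 2102 → August 2102.
Day 6 is valid in August, giving August 6, 2102.
Advancing 3 months from August 6, 2102:
month 8 + 3 = 11 → November 2102.
Day 6 is valid in November, giving November 6, 2102.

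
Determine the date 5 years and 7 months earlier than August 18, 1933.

Going back 5 years and 7 months from August 18, 1933.
-5 years → 1928; month 8 − 7 = 1 → January 1928.
Day 18 is valid in January, giving January 18, 1928.

January 18, 1928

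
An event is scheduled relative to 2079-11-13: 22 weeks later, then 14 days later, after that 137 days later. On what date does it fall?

Adding 22 weeks (= 154 days) from November 13, 2079:
November has 30 days, so 30 − 13 = 17 days remain after November 13, 2079; 154 − 17 = 137 left.
December 2079 has 31 days: 137 − 31 = 106 left.
January 2080 has 31 days: 106 − 31 = 75 left.
February 2080 has 29 days (2080 is a leap year): 75 − 29 = 46 left.
March 2080 has 31 days: 46 − 31 = 15 left.
15 days into April 2080 → April 15, 2080.
Advancing 14 days from April 15, 2080:
April has 30 days; 15 + 14 = 29, still in April.
Advancing 137 days from April 29, 2080:
April has 30 days, so 30 − 29 = 1 day remains after April 29, 2080; 137 − 1 = 136 left.
May 2080 has 31 days: 136 − 31 = 105 left.
June 2080 has 30 days: 105 − 30 = 75 left.
July 2080 has 31 days: 75 − 31 = 44 left.
August 2080 has 31 days: 44 − 31 = 13 left.
13 days into September 2080 → September 13, 2080.

September 13, 2080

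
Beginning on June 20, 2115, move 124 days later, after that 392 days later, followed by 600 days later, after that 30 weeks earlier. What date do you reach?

December 12, 2117

Counting forward 124 days from June 20, 2115:
June has 30 days, so 30 − 20 = 10 days remain after June 20, 2115; 124 − 10 = 114 left.
July 2115 has 31 days: 114 − 31 = 83 left.
August 2115 has 31 days: 83 − 31 = 52 left.
September 2115 has 30 days: 52 − 30 = 22 left.
22 days into October 2115 → October 22, 2115.
Counting forward 392 days from October 22, 2115:
October has 31 days, so 31 − 22 = 9 days remain after October 22, 2115; 392 − 9 = 383 left.
November 2115 has 30 days: 383 − 30 = 353 left.
December 2115 has 31 days: 353 − 31 = 322 left.
January 2116 has 31 days: 322 − 31 = 291 left.
February 2116 has 29 days (2116 is a leap year): 291 − 29 = 262 left.
March 2116 has 31 days: 262 − 31 = 231 left.
April 2116 has 30 days: 231 − 30 = 201 left.
May 2116 has 31 days: 201 − 31 = 170 left.
June 2116 has 30 days: 170 − 30 = 140 left.
July 2116 has 31 days: 140 − 31 = 109 left.
August 2116 has 31 days: 109 − 31 = 78 left.
September 2116 has 30 days: 78 − 30 = 48 left.
October 2116 has 31 days: 48 − 31 = 17 left.
17 days into November 2116 → November 17, 2116.
Advancing 600 days from November 17, 2116:
November has 30 days, so 30 − 17 = 13 days remain after November 17, 2116; 600 − 13 = 587 left.
December 2116 has 31 days: 587 − 31 = 556 left.
January 2117 has 31 days: 556 − 31 = 525 left.
February 2117 has 28 days (2117 is not a leap year): 525 − 28 = 497 left.
March 2117 has 31 days: 497 − 31 = 466 left.
April 2117 has 30 days: 466 − 30 = 436 left.
May 2117 has 31 days: 436 − 31 = 405 left.
June 2117 has 30 days: 405 − 30 = 375 left.
July 2117 has 31 days: 375 − 31 = 344 left.
August 2117 has 31 days: 344 − 31 = 313 left.
September 2117 has 30 days: 313 − 30 = 283 left.
October 2117 has 31 days: 283 − 31 = 252 left.
November 2117 has 30 days: 252 − 30 = 222 left.
December 2117 has 31 days: 222 − 31 = 191 left.
January 2118 has 31 days: 191 − 31 = 160 left.
February 2118 has 28 days (2118 is not a leap year): 160 − 28 = 132 left.
March 2118 has 31 days: 132 − 31 = 101 left.
April 2118 has 30 days: 101 − 30 = 71 left.
May 2118 has 31 days: 71 − 31 = 40 left.
June 2118 has 30 days: 40 − 30 = 10 left.
10 days into July 2118 → July 10, 2118.
Going back 30 weeks (= 210 days) from July 10, 2118:
Going back 10 days from July 10, 2118 reaches the end of the previous month; 210 − 10 = 200 left.
June 2118 has 30 days: 200 − 30 = 170 left.
May 2118 has 31 days: 170 − 31 = 139 left.
April 2118 has 30 days: 139 − 30 = 109 left.
March 2118 has 31 days: 109 − 31 = 78 left.
February 2118 has 28 days (2118 is not a leap year): 78 − 28 = 50 left.
January 2118 has 31 days: 50 − 31 = 19 left.
December 2117 has 31 days; 31 − 19 = 12 → December 12, 2117.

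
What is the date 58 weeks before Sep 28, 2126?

August 18, 2125

Subtracting 58 weeks = 406 days from September 28, 2126.
Going back 28 days from September 28, 2126 reaches the end of the previous month; 406 − 28 = 378 left.
August 2126 has 31 days: 378 − 31 = 347 left.
July 2126 has 31 days: 347 − 31 = 316 left.
June 2126 has 30 days: 316 − 30 = 286 left.
May 2126 has 31 days: 286 − 31 = 255 left.
April 2126 has 30 days: 255 − 30 = 225 left.
March 2126 has 31 days: 225 − 31 = 194 left.
February 2126 has 28 days (2126 is not a leap year): 194 − 28 = 166 left.
January 2126 has 31 days: 166 − 31 = 135 left.
December 2125 has 31 days: 135 − 31 = 104 left.
November 2125 has 30 days: 104 − 30 = 74 left.
October 2125 has 31 days: 74 − 31 = 43 left.
September 2125 has 30 days: 43 − 30 = 13 left.
August 2125 has 31 days; 31 − 13 = 18 → August 18, 2125.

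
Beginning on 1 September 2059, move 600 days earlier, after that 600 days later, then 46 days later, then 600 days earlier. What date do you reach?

February 24, 2058

Going back 600 days from September 1, 2059:
Going back 1 day from September 1, 2059 reaches the end of the previous month; 600 − 1 = 599 left.
August 2059 has 31 days: 599 − 31 = 568 left.
July 2059 has 31 days: 568 − 31 = 537 left.
June 2059 has 30 days: 537 − 30 = 507 left.
May 2059 has 31 days: 507 − 31 = 476 left.
April 2059 has 30 days: 476 − 30 = 446 left.
March 2059 has 31 days: 446 − 31 = 415 left.
February 2059 has 28 days (2059 is not a leap year): 415 − 28 = 387 left.
January 2059 has 31 days: 387 − 31 = 356 left.
December 2058 has 31 days: 356 − 31 = 325 left.
November 2058 has 30 days: 325 − 30 = 295 left.
October 2058 has 31 days: 295 − 31 = 264 left.
September 2058 has 30 days: 264 − 30 = 234 left.
August 2058 has 31 days: 234 − 31 = 203 left.
July 2058 has 31 days: 203 − 31 = 172 left.
June 2058 has 30 days: 172 − 30 = 142 left.
May 2058 has 31 days: 142 − 31 = 111 left.
April 2058 has 30 days: 111 − 30 = 81 left.
March 2058 has 31 days: 81 − 31 = 50 left.
February 2058 has 28 days (2058 is not a leap year): 50 − 28 = 22 left.
January 2058 has 31 days; 31 − 22 = 9 → January 9, 2058.
Advancing 600 days from January 9, 2058:
January has 31 days, so 31 − 9 = 22 days remain after January 9, 2058; 600 − 22 = 578 left.
February 2058 has 28 days (2058 is not a leap year): 578 − 28 = 550 left.
March 2058 has 31 days: 550 − 31 = 519 left.
April 2058 has 30 days: 519 − 30 = 489 left.
May 2058 has 31 days: 489 − 31 = 458 left.
June 2058 has 30 days: 458 − 30 = 428 left.
July 2058 has 31 days: 428 − 31 = 397 left.
August 2058 has 31 days: 397 − 31 = 366 left.
September 2058 has 30 days: 366 − 30 = 336 left.
October 2058 has 31 days: 336 − 31 = 305 left.
November 2058 has 30 days: 305 − 30 = 275 left.
December 2058 has 31 days: 275 − 31 = 244 left.
January 2059 has 31 days: 244 − 31 = 213 left.
February 2059 has 28 days (2059 is not a leap year): 213 − 28 = 185 left.
March 2059 has 31 days: 185 − 31 = 154 left.
April 2059 has 30 days: 154 − 30 = 124 left.
May 2059 has 31 days: 124 − 31 = 93 left.
June 2059 has 30 days: 93 − 30 = 63 left.
July 2059 has 31 days: 63 − 31 = 32 left.
August 2059 has 31 days: 32 − 31 = 1 left.
1 day into September 2059 → September 1, 2059.
Advancing 46 days from September 1, 2059:
September has 30 days, so 30 − 1 = 29 days remain after September 1, 2059; 46 − 29 = 17 left.
17 days into October 2059 → October 17, 2059.
Going back 600 days from October 17, 2059:
Going back 17 days from October 17, 2059 reaches the end of the previous month; 600 − 17 = 583 left.
September 2059 has 30 days: 583 − 30 = 553 left.
August 2059 has 31 days: 553 − 31 = 522 left.
July 2059 has 31 days: 522 − 31 = 491 left.
June 2059 has 30 days: 491 − 30 = 461 left.
May 2059 has 31 days: 461 − 31 = 430 left.
April 2059 has 30 days: 430 − 30 = 400 left.
March 2059 has 31 days: 400 − 31 = 369 left.
February 2059 has 28 days (2059 is not a leap year): 369 − 28 = 341 left.
January 2059 has 31 days: 341 − 31 = 310 left.
December 2058 has 31 days: 310 − 31 = 279 left.
November 2058 has 30 days: 279 − 30 = 249 left.
October 2058 has 31 days: 249 − 31 = 218 left.
September 2058 has 30 days: 218 − 30 = 188 left.
August 2058 has 31 days: 188 − 31 = 157 left.
July 2058 has 31 days: 157 − 31 = 126 left.
June 2058 has 30 days: 126 − 30 = 96 left.
May 2058 has 31 days: 96 − 31 = 65 left.
April 2058 has 30 days: 65 − 30 = 35 left.
March 2058 has 31 days: 35 − 31 = 4 left.
February 2058 has 28 days; 28 − 4 = 24 → February 24, 2058.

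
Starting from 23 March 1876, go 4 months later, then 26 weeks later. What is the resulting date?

January 21, 1877

Counting forward 4 months from March 23, 1876:
month 3 + 4 = 7 → July 1876.
Day 23 is valid in July, giving July 23, 1876.
Adding 26 weeks (= 182 days) from July 23, 1876:
July has 31 days, so 31 − 23 = 8 days remain after July 23, 1876; 182 − 8 = 174 left.
August 1876 has 31 days: 174 − 31 = 143 left.
September 1876 has 30 days: 143 − 30 = 113 left.
October 1876 has 31 days: 113 − 31 = 82 left.
November 1876 has 30 days: 82 − 30 = 52 left.
December 1876 has 31 days: 52 − 31 = 21 left.
21 days into January 1877 → January 21, 1877.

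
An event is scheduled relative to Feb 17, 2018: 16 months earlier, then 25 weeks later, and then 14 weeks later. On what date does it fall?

Going back 16 months from February 17, 2018:
month 2 − 16 = -14, which is month 10 of year 2016 → October 2016.
Day 17 is valid in October, giving October 17, 2016.
Advancing 25 weeks (= 175 days) from October 17, 2016:
October has 31 days, so 31 − 17 = 14 days remain after October 17, 2016; 175 − 14 = 161 left.
November 2016 has 30 days: 161 − 30 = 131 left.
December 2016 has 31 days: 131 − 31 = 100 left.
January 2017 has 31 days: 100 − 31 = 69 left.
February 2017 has 28 days (2017 is not a leap year): 69 − 28 = 41 left.
March 2017 has 31 days: 41 − 31 = 10 left.
10 days into April 2017 → April 10, 2017.
Counting forward 14 weeks (= 98 days) from April 10, 2017:
April has 30 days, so 30 − 10 = 20 days remain after April 10, 2017; 98 − 20 = 78 left.
May 2017 has 31 days: 78 − 31 = 47 left.
June 2017 has 30 days: 47 − 30 = 17 left.
17 days into July 2017 → July 17, 2017.

July 17, 2017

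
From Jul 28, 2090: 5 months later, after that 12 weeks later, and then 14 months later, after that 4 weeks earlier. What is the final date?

April 24, 2092

Counting forward 5 months from July 28, 2090:
month 7 + 5 = 12 → December 2090.
Day 28 is valid in December, giving December 28, 2090.
Counting forward 12 weeks (= 84 days) from December 28, 2090:
December has 31 days, so 31 − 28 = 3 days remain after December 28, 2090; 84 − 3 = 81 left.
January 2091 has 31 days: 81 − 31 = 50 left.
February 2091 has 28 days (2091 is not a leap year): 50 − 28 = 22 left.
22 days into March 2091 → March 22, 2091.
Adding 14 months from March 22, 2091:
month 3 + 14 = 17, which is month 5 of year 2092 → May 2092.
Day 22 is valid in May, giving May 22, 2092.
Going back 4 weeks (= 28 days) from May 22, 2092:
Going back 22 days from May 22, 2092 reaches the end of the previous month; 28 − 22 = 6 left.
April 2092 has 30 days; 30 − 6 = 24 → April 24, 2092.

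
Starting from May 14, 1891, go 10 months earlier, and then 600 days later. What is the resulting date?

Counting back 10 months from May 14, 1891:
month 5 − 10 = -5, which is month 7 of year 1890 → July 1890.
Day 14 is valid in July, giving July 14, 1890.
Adding 600 days from July 14, 1890:
July has 31 days, so 31 − 14 = 17 days remain after July 14, 1890; 600 − 17 = 583 left.
August 1890 has 31 days: 583 − 31 = 552 left.
September 1890 has 30 days: 552 − 30 = 522 left.
October 1890 has 31 days: 522 − 31 = 491 left.
November 1890 has 30 days: 491 − 30 = 461 left.
December 1890 has 31 days: 461 − 31 = 430 left.
January 1891 has 31 days: 430 − 31 = 399 left.
February 1891 has 28 days (1891 is not a leap year): 399 − 28 = 371 left.
March 1891 has 31 days: 371 − 31 = 340 left.
April 1891 has 30 days: 340 − 30 = 310 left.
May 1891 has 31 days: 310 − 31 = 279 left.
June 1891 has 30 days: 279 − 30 = 249 left.
July 1891 has 31 days: 249 − 31 = 218 left.
August 1891 has 31 days: 218 − 31 = 187 left.
September 1891 has 30 days: 187 − 30 = 157 left.
October 1891 has 31 days: 157 − 31 = 126 left.
November 1891 has 30 days: 126 − 30 = 96 left.
December 1891 has 31 days: 96 − 31 = 65 left.
January 1892 has 31 days: 65 − 31 = 34 left.
February 1892 has 29 days (1892 is a leap year): 34 − 29 = 5 left.
5 days into March 1892 → March 5, 1892.

March 5, 1892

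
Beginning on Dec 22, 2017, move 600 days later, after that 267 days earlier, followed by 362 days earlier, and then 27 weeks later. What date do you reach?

Advancing 600 days from December 22, 2017:
December has 31 days, so 31 − 22 = 9 days remain after December 22, 2017; 600 − 9 = 591 left.
January 2018 has 31 days: 591 − 31 = 560 left.
February 2018 has 28 days (2018 is not a leap year): 560 − 28 = 532 left.
March 2018 has 31 days: 532 − 31 = 501 left.
April 2018 has 30 days: 501 − 30 = 471 left.
May 2018 has 31 days: 471 − 31 = 440 left.
June 2018 has 30 days: 440 − 30 = 410 left.
July 2018 has 31 days: 410 − 31 = 379 left.
August 2018 has 31 days: 379 − 31 = 348 left.
September 2018 has 30 days: 348 − 30 = 318 left.
October 2018 has 31 days: 318 − 31 = 287 left.
November 2018 has 30 days: 287 − 30 = 257 left.
December 2018 has 31 days: 257 − 31 = 226 left.
January 2019 has 31 days: 226 − 31 = 195 left.
February 2019 has 28 days (2019 is not a leap year): 195 − 28 = 167 left.
March 2019 has 31 days: 167 − 31 = 136 left.
April 2019 has 30 days: 136 − 30 = 106 left.
May 2019 has 31 days: 106 − 31 = 75 left.
June 2019 has 30 days: 75 − 30 = 45 left.
July 2019 has 31 days: 45 − 31 = 14 left.
14 days into August 2019 → August 14, 2019.
Subtracting 267 days from August 14, 2019:
Going back 14 days from August 14, 2019 reaches the end of the previous month; 267 − 14 = 253 left.
July 2019 has 31 days: 253 − 31 = 222 left.
June 2019 has 30 days: 222 − 30 = 192 left.
May 2019 has 31 days: 192 − 31 = 161 left.
April 2019 has 30 days: 161 − 30 = 131 left.
March 2019 has 31 days: 131 − 31 = 100 left.
February 2019 has 28 days (2019 is not a leap year): 100 − 28 = 72 left.
January 2019 has 31 days: 72 − 31 = 41 left.
December 2018 has 31 days: 41 − 31 = 10 left.
November 2018 has 30 days; 30 − 10 = 20 → November 20, 2018.
Counting back 362 days from November 20, 2018:
Going back 20 days from November 20, 2018 reaches the end of the previous month; 362 − 20 = 342 left.
October 2018 has 31 days: 342 − 31 = 311 left.
September 2018 has 30 days: 311 − 30 = 281 left.
August 2018 has 31 days: 281 − 31 = 250 left.
July 2018 has 31 days: 250 − 31 = 219 left.
June 2018 has 30 days: 219 − 30 = 189 left.
May 2018 has 31 days: 189 − 31 = 158 left.
April 2018 has 30 days: 158 − 30 = 128 left.
March 2018 has 31 days: 128 − 31 = 97 left.
February 2018 has 28 days (2018 is not a leap year): 97 − 28 = 69 left.
January 2018 has 31 days: 69 − 31 = 38 left.
December 2017 has 31 days: 38 − 31 = 7 left.
November 2017 has 30 days; 30 − 7 = 23 → November 23, 2017.
Adding 27 weeks (= 189 days) from November 23, 2017:
November has 30 days, so 30 − 23 = 7 days remain after November 23, 2017; 189 − 7 = 182 left.
December 2017 has 31 days: 182 − 31 = 151 left.
January 2018 has 31 days: 151 − 31 = 120 left.
February 2018 has 28 days (2018 is not a leap year): 120 − 28 = 92 left.
March 2018 has 31 days: 92 − 31 = 61 left.
April 2018 has 30 days: 61 − 30 = 31 left.
31 days into May 2018 → May 31, 2018.

May 31, 2018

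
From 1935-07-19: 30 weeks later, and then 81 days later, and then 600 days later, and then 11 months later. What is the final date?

November 26, 1938

Advancing 30 weeks (= 210 days) from July 19, 1935:
July has 31 days, so 31 − 19 = 12 days remain after July 19, 1935; 210 − 12 = 198 left.
August 1935 has 31 days: 198 − 31 = 167 left.
September 1935 has 30 days: 167 − 30 = 137 left.
October 1935 has 31 days: 137 − 31 = 106 left.
November 1935 has 30 days: 106 − 30 = 76 left.
December 1935 has 31 days: 76 − 31 = 45 left.
January 1936 has 31 days: 45 − 31 = 14 left.
14 days into February 1936 → February 14, 1936.
Adding 81 days from February 14, 1936:
February has 29 days, so 29 − 14 = 15 days remain after February 14, 1936; 81 − 15 = 66 left.
March 1936 has 31 days: 66 − 31 = 35 left.
April 1936 has 30 days: 35 − 30 = 5 left.
5 days into May 1936 → May 5, 1936.
Adding 600 days from May 5, 1936:
May has 31 days, so 31 − 5 = 26 days remain after May 5, 1936; 600 − 26 = 574 left.
June 1936 has 30 days: 574 − 30 = 544 left.
July 1936 has 31 days: 544 − 31 = 513 left.
August 1936 has 31 days: 513 − 31 = 482 left.
September 1936 has 30 days: 482 − 30 = 452 left.
October 1936 has 31 days: 452 − 31 = 421 left.
November 1936 has 30 days: 421 − 30 = 391 left.
December 1936 has 31 days: 391 − 31 = 360 left.
January 1937 has 31 days: 360 − 31 = 329 left.
February 1937 has 28 days (1937 is not a leap year): 329 − 28 = 301 left.
March 1937 has 31 days: 301 − 31 = 270 left.
April 1937 has 30 days: 270 − 30 = 240 left.
May 1937 has 31 days: 240 − 31 = 209 left.
June 1937 has 30 days: 209 − 30 = 179 left.
July 1937 has 31 days: 179 − 31 = 148 left.
August 1937 has 31 days: 148 − 31 = 117 left.
September 1937 has 30 days: 117 − 30 = 87 left.
October 1937 has 31 days: 87 − 31 = 56 left.
November 1937 has 30 days: 56 − 30 = 26 left.
26 days into December 1937 → December 26, 1937.
Advancing 11 months from December 26, 1937:
month 12 + 11 = 23, which is month 11 of year 1938 → November 1938.
Day 26 is valid in November, giving November 26, 1938.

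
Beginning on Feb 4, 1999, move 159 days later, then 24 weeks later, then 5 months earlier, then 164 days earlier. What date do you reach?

February 14, 1999

Adding 159 days from February 4, 1999:
February has 28 days, so 28 − 4 = 24 days remain after February 4, 1999; 159 − 24 = 135 left.
March 1999 has 31 days: 135 − 31 = 104 left.
April 1999 has 30 days: 104 − 30 = 74 left.
May 1999 has 31 days: 74 − 31 = 43 left.
June 1999 has 30 days: 43 − 30 = 13 left.
13 days into July 1999 → July 13, 1999.
Advancing 24 weeks (= 168 days) from July 13, 1999:
July has 31 days, so 31 − 13 = 18 days remain after July 13, 1999; 168 − 18 = 150 left.
August 1999 has 31 days: 150 − 31 = 119 left.
September 1999 has 30 days: 119 − 30 = 89 left.
October 1999 has 31 days: 89 − 31 = 58 left.
November 1999 has 30 days: 58 − 30 = 28 left.
28 days into December 1999 → December 28, 1999.
Counting back 5 months from December 28, 1999:
month 12 − 5 = 7 → July 1999.
Day 28 is valid in July, giving July 28, 1999.
Counting back 164 days from July 28, 1999:
Going back 28 days from July 28, 1999 reaches the end of the previous month; 164 − 28 = 136 left.
June 1999 has 30 days: 136 − 30 = 106 left.
May 1999 has 31 days: 106 − 31 = 75 left.
April 1999 has 30 days: 75 − 30 = 45 left.
March 1999 has 31 days: 45 − 31 = 14 left.
February 1999 has 28 days; 28 − 14 = 14 → February 14, 1999.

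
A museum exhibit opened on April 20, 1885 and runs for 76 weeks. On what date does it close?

October 4, 1886

Counting forward 76 weeks = 532 days from April 20, 1885.
April has 30 days, so 30 − 20 = 10 days remain after April 20, 1885; 532 − 10 = 522 left.
May 1885 has 31 days: 522 − 31 = 491 left.
June 1885 has 30 days: 491 − 30 = 461 left.
July 1885 has 31 days: 461 − 31 = 430 left.
August 1885 has 31 days: 430 − 31 = 399 left.
September 1885 has 30 days: 399 − 30 = 369 left.
October 1885 has 31 days: 369 − 31 = 338 left.
November 1885 has 30 days: 338 − 30 = 308 left.
December 1885 has 31 days: 308 − 31 = 277 left.
January 1886 has 31 days: 277 − 31 = 246 left.
February 1886 has 28 days (1886 is not a leap year): 246 − 28 = 218 left.
March 1886 has 31 days: 218 − 31 = 187 left.
April 1886 has 30 days: 187 − 30 = 157 left.
May 1886 has 31 days: 157 − 31 = 126 left.
June 1886 has 30 days: 126 − 30 = 96 left.
July 1886 has 31 days: 96 − 31 = 65 left.
August 1886 has 31 days: 65 − 31 = 34 left.
September 1886 has 30 days: 34 − 30 = 4 left.
4 days into October 1886 → October 4, 1886.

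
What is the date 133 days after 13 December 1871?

April 24, 1872

Advancing 133 days from December 13, 1871.
December has 31 days, so 31 − 13 = 18 days remain after December 13, 1871; 133 − 18 = 115 left.
January 1872 has 31 days: 115 − 31 = 84 left.
February 1872 has 29 days (1872 is a leap year): 84 − 29 = 55 left.
March 1872 has 31 days: 55 − 31 = 24 left.
24 days into April 1872 → April 24, 1872.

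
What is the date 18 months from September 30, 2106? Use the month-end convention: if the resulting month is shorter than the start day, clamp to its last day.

March 30, 2108

Counting forward 18 months from September 30, 2106.
month 9 + 18 = 27, which is month 3 of year 2108 → March 2108.
Day 30 is valid in March, giving March 30, 2108.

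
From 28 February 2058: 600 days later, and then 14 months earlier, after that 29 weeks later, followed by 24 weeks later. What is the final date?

Adding 600 days from February 28, 2058:
February has 28 days, so 28 − 28 = 0 days remain after February 28, 2058; 600 − 0 = 600 left.
March 2058 has 31 days: 600 − 31 = 569 left.
April 2058 has 30 days: 569 − 30 = 539 left.
May 2058 has 31 days: 539 − 31 = 508 left.
June 2058 has 30 days: 508 − 30 = 478 left.
July 2058 has 31 days: 478 − 31 = 447 left.
August 2058 has 31 days: 447 − 31 = 416 left.
September 2058 has 30 days: 416 − 30 = 386 left.
October 2058 has 31 days: 386 − 31 = 355 left.
November 2058 has 30 days: 355 − 30 = 325 left.
December 2058 has 31 days: 325 − 31 = 294 left.
January 2059 has 31 days: 294 − 31 = 263 left.
February 2059 has 28 days (2059 is not a leap year): 263 − 28 = 235 left.
March 2059 has 31 days: 235 − 31 = 204 left.
April 2059 has 30 days: 204 − 30 = 174 left.
May 2059 has 31 days: 174 − 31 = 143 left.
June 2059 has 30 days: 143 − 30 = 113 left.
July 2059 has 31 days: 113 − 31 = 82 left.
August 2059 has 31 days: 82 − 31 = 51 left.
September 2059 has 30 days: 51 − 30 = 21 left.
21 days into October 2059 → October 21, 2059.
Counting back 14 months from October 21, 2059:
month 10 − 14 = -4, which is month 8 of year 2058 → August 2058.
Day 21 is valid in August, giving August 21, 2058.
Advancing 29 weeks (= 203 days) from August 21, 2058:
August has 31 days, so 31 − 21 = 10 days remain after August 21, 2058; 203 − 10 = 193 left.
September 2058 has 30 days: 193 − 30 = 163 left.
October 2058 has 31 days: 163 − 31 = 132 left.
November 2058 has 30 days: 132 − 30 = 102 left.
December 2058 has 31 days: 102 − 31 = 71 left.
January 2059 has 31 days: 71 − 31 = 40 left.
February 2059 has 28 days (2059 is not a leap year): 40 − 28 = 12 left.
12 days into March 2059 → March 12, 2059.
Advancing 24 weeks (= 168 days) from March 12, 2059:
March has 31 days, so 31 − 12 = 19 days remain after March 12, 2059; 168 − 19 = 149 left.
April 2059 has 30 days: 149 − 30 = 119 left.
May 2059 has 31 days: 119 − 31 = 88 left.
June 2059 has 30 days: 88 − 30 = 58 left.
July 2059 has 31 days: 58 − 31 = 27 left.
27 days into August 2059 → August 27, 2059.

August 27, 2059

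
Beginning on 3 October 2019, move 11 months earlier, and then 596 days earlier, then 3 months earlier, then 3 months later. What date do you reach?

Counting back 11 months from October 3, 2019:
month 10 − 11 = -1, which is month 11 of year 2018 → November 2018.
Day 3 is valid in November, giving November 3, 2018.
Going back 596 days from November 3, 2018:
Going back 3 days from November 3, 2018 reaches the end of the previous month; 596 − 3 = 593 left.
October 2018 has 31 days: 593 − 31 = 562 left.
September 2018 has 30 days: 562 − 30 = 532 left.
August 2018 has 31 days: 532 − 31 = 501 left.
July 2018 has 31 days: 501 − 31 = 470 left.
June 2018 has 30 days: 470 − 30 = 440 left.
May 2018 has 31 days: 440 − 31 = 409 left.
April 2018 has 30 days: 409 − 30 = 379 left.
March 2018 has 31 days: 379 − 31 = 348 left.
February 2018 has 28 days (2018 is not a leap year): 348 − 28 = 320 left.
January 2018 has 31 days: 320 − 31 = 289 left.
December 2017 has 31 days: 289 − 31 = 258 left.
November 2017 has 30 days: 258 − 30 = 228 left.
October 2017 has 31 days: 228 − 31 = 197 left.
September 2017 has 30 days: 197 − 30 = 167 left.
August 2017 has 31 days: 167 − 31 = 136 left.
July 2017 has 31 days: 136 − 31 = 105 left.
June 2017 has 30 days: 105 − 30 = 75 left.
May 2017 has 31 days: 75 − 31 = 44 left.
April 2017 has 30 days: 44 − 30 = 14 left.
March 2017 has 31 days; 31 − 14 = 17 → March 17, 2017.
Counting back 3 months from March 17, 2017:
month 3 − 3 = 0, which is month 12 of year 2016 → December 2016.
Day 17 is valid in December, giving December 17, 2016.
Adding 3 months from December 17, 2016:
month 12 + 3 = 15, which is month 3 of year 2017 → March 2017.
Day 17 is valid in March, giving March 17, 2017.

March 17, 2017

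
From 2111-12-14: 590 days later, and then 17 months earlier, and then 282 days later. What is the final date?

December 4, 2112

Advancing 590 days from December 14, 2111:
December has 31 days, so 31 − 14 = 17 days remain after December 14, 2111; 590 − 17 = 573 left.
January 2112 has 31 days: 573 − 31 = 542 left.
February 2112 has 29 days (2112 is a leap year): 542 − 29 = 513 left.
March 2112 has 31 days: 513 − 31 = 482 left.
April 2112 has 30 days: 482 − 30 = 452 left.
May 2112 has 31 days: 452 − 31 = 421 left.
June 2112 has 30 days: 421 − 30 = 391 left.
July 2112 has 31 days: 391 − 31 = 360 left.
August 2112 has 31 days: 360 − 31 = 329 left.
September 2112 has 30 days: 329 − 30 = 299 left.
October 2112 has 31 days: 299 − 31 = 268 left.
November 2112 has 30 days: 268 − 30 = 238 left.
December 2112 has 31 days: 238 − 31 = 207 left.
January 2113 has 31 days: 207 − 31 = 176 left.
February 2113 has 28 days (2113 is not a leap year): 176 − 28 = 148 left.
March 2113 has 31 days: 148 − 31 = 117 left.
April 2113 has 30 days: 117 − 30 = 87 left.
May 2113 has 31 days: 87 − 31 = 56 left.
June 2113 has 30 days: 56 − 30 = 26 left.
26 days into July 2113 → July 26, 2113.
Going back 17 months from July 26, 2113:
month 7 − 17 = -10, which is month 2 of year 2112 → February 2112.
Day 26 is valid in February, giving February 26, 2112.
Counting forward 282 days from February 26, 2112:
February has 29 days, so 29 − 26 = 3 days remain after February 26, 2112; 282 − 3 = 279 left.
March 2112 has 31 days: 279 − 31 = 248 left.
April 2112 has 30 days: 248 − 30 = 218 left.
May 2112 has 31 days: 218 − 31 = 187 left.
June 2112 has 30 days: 187 − 30 = 157 left.
July 2112 has 31 days: 157 − 31 = 126 left.
August 2112 has 31 days: 126 − 31 = 95 left.
September 2112 has 30 days: 95 − 30 = 65 left.
October 2112 has 31 days: 65 − 31 = 34 left.
November 2112 has 30 days: 34 − 30 = 4 left.
4 days into December 2112 → December 4, 2112.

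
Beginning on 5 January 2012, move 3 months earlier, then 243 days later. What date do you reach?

Counting back 3 months from January 5, 2012:
month 1 − 3 = -2, which is month 10 of year 2011 → October 2011.
Day 5 is valid in October, giving October 5, 2011.
Counting forward 243 days from October 5, 2011:
October has 31 days, so 31 − 5 = 26 days remain after October 5, 2011; 243 − 26 = 217 left.
November 2011 has 30 days: 217 − 30 = 187 left.
December 2011 has 31 days: 187 − 31 = 156 left.
January 2012 has 31 days: 156 − 31 = 125 left.
February 2012 has 29 days (2012 is a leap year): 125 − 29 = 96 left.
March 2012 has 31 days: 96 − 31 = 65 left.
April 2012 has 30 days: 65 − 30 = 35 left.
May 2012 has 31 days: 35 − 31 = 4 left.
4 days into June 2012 → June 4, 2012.

June 4, 2012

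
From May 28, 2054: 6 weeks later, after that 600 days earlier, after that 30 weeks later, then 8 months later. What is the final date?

Adding 6 weeks (= 42 days) from May 28, 2054:
May has 31 days, so 31 − 28 = 3 days remain after May 28, 2054; 42 − 3 = 39 left.
June 2054 has 30 days: 39 − 30 = 9 left.
9 days into July 2054 → July 9, 2054.
Subtracting 600 days from July 9, 2054:
Going back 9 days from July 9, 2054 reaches the end of the previous month; 600 − 9 = 591 left.
June 2054 has 30 days: 591 − 30 = 561 left.
May 2054 has 31 days: 561 − 31 = 530 left.
April 2054 has 30 days: 530 − 30 = 500 left.
March 2054 has 31 days: 500 − 31 = 469 left.
February 2054 has 28 days (2054 is not a leap year): 469 − 28 = 441 left.
January 2054 has 31 days: 441 − 31 = 410 left.
December 2053 has 31 days: 410 − 31 = 379 left.
November 2053 has 30 days: 379 − 30 = 349 left.
October 2053 has 31 days: 349 − 31 = 318 left.
September 2053 has 30 days: 318 − 30 = 288 left.
August 2053 has 31 days: 288 − 31 = 257 left.
July 2053 has 31 days: 257 − 31 = 226 left.
June 2053 has 30 days: 226 − 30 = 196 left.
May 2053 has 31 days: 196 − 31 = 165 left.
April 2053 has 30 days: 165 − 30 = 135 left.
March 2053 has 31 days: 135 − 31 = 104 left.
February 2053 has 28 days (2053 is not a leap year): 104 − 28 = 76 left.
January 2053 has 31 days: 76 − 31 = 45 left.
December 2052 has 31 days: 45 − 31 = 14 left.
November 2052 has 30 days; 30 − 14 = 16 → November 16, 2052.
Advancing 30 weeks (= 210 days) from November 16, 2052:
November has 30 days, so 30 − 16 = 14 days remain after November 16, 2052; 210 − 14 = 196 left.
December 2052 has 31 days: 196 − 31 = 165 left.
January 2053 has 31 days: 165 − 31 = 134 left.
February 2053 has 28 days (2053 is not a leap year): 134 − 28 = 106 left.
March 2053 has 31 days: 106 − 31 = 75 left.
April 2053 has 30 days: 75 − 30 = 45 left.
May 2053 has 31 days: 45 − 31 = 14 left.
14 days into June 2053 → June 14, 2053.
Advancing 8 months from June 14, 2053:
month 6 + 8 = 14, which is month 2 of year 2054 → February 2054.
Day 14 is valid in February, giving February 14, 2054.

February 14, 2054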